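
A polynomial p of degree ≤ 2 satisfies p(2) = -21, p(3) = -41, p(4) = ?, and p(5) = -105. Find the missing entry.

On equispaced nodes a degree-2 polynomial has vanishing third forward difference, so
  - p(2) + 3·p(3) - 3·p(4) + p(5) = 0.
Substituting the known values and solving for p(4):
  -3·p(4) = 207
  p(4) = -69.

-69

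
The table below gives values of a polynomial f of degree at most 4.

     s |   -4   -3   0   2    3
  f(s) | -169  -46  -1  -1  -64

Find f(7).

-2556

Using the Lagrange interpolation formula with nodes -4, -3, 0, 2, 3:
  L_0(s) = (s + 3)s(s - 2)(s - 3) / 168
  L_1(s) = (s + 4)s(s - 2)(s - 3) / -90
  L_2(s) = (s + 4)(s + 3)(s - 2)(s - 3) / 72
  L_3(s) = (s + 4)(s + 3)s(s - 3) / -60
  L_4(s) = (s + 4)(s + 3)s(s - 2) / 126
Then f(s) = -169·L_0(s) - 46·L_1(s) - 1·L_2(s) - 1·L_3(s) - 64·L_4(s).
Expanding and collecting terms gives f(s) = -s⁴ - s³ + 3s² + 6s - 1.
Evaluating at s = 7: f(7) = -2556.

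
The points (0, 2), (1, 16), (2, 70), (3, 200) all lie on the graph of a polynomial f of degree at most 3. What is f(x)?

f(x) = 6x^3 + 2x^2 + 6x + 2

Write f(x) = ax^3 + bx^2 + cx + d. Substituting each data point gives a linear system:
  d = 2
  a + b + c + d = 16
  8a + 4b + 2c + d = 70
  27a + 9b + 3c + d = 200
Solving the system yields a = 6, b = 2, c = 6, d = 2.
So f(x) = 6x^3 + 2x^2 + 6x + 2.
Check: f(0) = 2. ✓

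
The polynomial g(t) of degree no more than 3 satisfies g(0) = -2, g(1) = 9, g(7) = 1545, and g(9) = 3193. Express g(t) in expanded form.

Write g(t) = at^3 + bt^2 + ct + d. Substituting each data point gives a linear system:
  d = -2
  a + b + c + d = 9
  343a + 49b + 7c + d = 1545
  729a + 81b + 9c + d = 3193
Solving the system yields a = 4, b = 3, c = 4, d = -2.
So g(t) = 4t^3 + 3t^2 + 4t - 2.
Check: g(1) = 9. ✓

g(t) = 4t^3 + 3t^2 + 4t - 2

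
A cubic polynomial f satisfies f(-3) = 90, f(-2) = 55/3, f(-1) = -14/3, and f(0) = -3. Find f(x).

Using the Lagrange interpolation formula with nodes -3, -2, -1, 0:
  L_0(x) = (x + 2)(x + 1)x / -6
  L_1(x) = (x + 3)(x + 1)x / 2
  L_2(x) = (x + 3)(x + 2)x / -2
  L_3(x) = (x + 3)(x + 2)(x + 1) / 6
Then f(x) = 90·L_0(x) + 55/3·L_1(x) - 14/3·L_2(x) - 3·L_3(x).
Expanding and collecting terms gives f(x) = -4x³ + (1/3)x² + 6x - 3.
Check: f(0) = -3. ✓

f(x) = -4x^3 + (1/3)x^2 + 6x - 3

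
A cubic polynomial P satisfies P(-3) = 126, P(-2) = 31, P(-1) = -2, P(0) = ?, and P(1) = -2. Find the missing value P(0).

-3

The 4 known points determine the degree-3 polynomial uniquely.
Write P(n) = an^3 + bn^2 + cn + d. Substituting each data point gives a linear system:
  -27a + 9b - 3c + d = 126
  -8a + 4b - 2c + d = 31
  -a + b - c + d = -2
  a + b + c + d = -2
Solving the system yields a = -5, b = 1, c = 5, d = -3.
So P(n) = -5n^3 + n^2 + 5n - 3.
Then P(0) = -3.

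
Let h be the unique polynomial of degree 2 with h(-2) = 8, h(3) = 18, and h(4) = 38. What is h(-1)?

-2

Using the Lagrange interpolation formula with nodes -2, 3, 4:
  L_0(u) = (u - 3)(u - 4) / 30
  L_1(u) = (u + 2)(u - 4) / -5
  L_2(u) = (u + 2)(u - 3) / 6
Then h(u) = 8·L_0(u) + 18·L_1(u) + 38·L_2(u).
Expanding and collecting terms gives h(u) = 3u^2 - u - 6.
Evaluating at u = -1: h(-1) = -2.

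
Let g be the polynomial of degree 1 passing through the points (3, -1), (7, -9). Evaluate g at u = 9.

-13

Write g(u) = au + b. Substituting each data point gives a linear system:
  3a + b = -1
  7a + b = -9
Solving the system yields a = -2, b = 5.
So g(u) = -2u + 5.
Then g(9) = -13.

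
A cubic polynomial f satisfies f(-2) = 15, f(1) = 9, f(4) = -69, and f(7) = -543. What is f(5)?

Write f(t) = at^3 + bt^2 + ct + d. Substituting each data point gives a linear system:
  -8a + 4b - 2c + d = 15
  a + b + c + d = 9
  64a + 16b + 4c + d = -69
  343a + 49b + 7c + d = -543
Solving the system yields a = -2, b = 2, c = 6, d = 3.
So f(t) = -2t^3 + 2t^2 + 6t + 3.
Then f(5) = -167.

-167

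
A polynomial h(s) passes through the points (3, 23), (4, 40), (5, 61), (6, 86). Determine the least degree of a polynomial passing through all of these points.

2

Forward differences of the values at s = 3, 4, 5, 6:
  h  : 23  40  61  86
  Δ  : 17  21  25
  Δ^2: 4  4
  Δ^3: 0
The second differences are constant (4) and nonzero, while all higher differences vanish, so the minimal degree is 2.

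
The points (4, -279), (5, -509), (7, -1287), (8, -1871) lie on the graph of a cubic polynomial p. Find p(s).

Write p(s) = as^3 + bs^2 + cs + d. Substituting each data point gives a linear system:
  64a + 16b + 4c + d = -279
  125a + 25b + 5c + d = -509
  343a + 49b + 7c + d = -1287
  512a + 64b + 8c + d = -1871
Solving the system yields a = -3, b = -5, c = -2, d = 1.
So p(s) = -3s^3 - 5s^2 - 2s + 1.
Check: p(7) = -1287. ✓

p(s) = -3s^3 - 5s^2 - 2s + 1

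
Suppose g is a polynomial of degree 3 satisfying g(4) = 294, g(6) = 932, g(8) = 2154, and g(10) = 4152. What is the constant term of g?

2

Write g(n) = an^3 + bn^2 + cn + d. Substituting each data point gives a linear system:
  64a + 16b + 4c + d = 294
  216a + 36b + 6c + d = 932
  512a + 64b + 8c + d = 2154
  1000a + 100b + 10c + d = 4152
Solving the system yields a = 4, b = 1, c = 5, d = 2.
So g(n) = 4n³ + n² + 5n + 2.
The constant term is 2.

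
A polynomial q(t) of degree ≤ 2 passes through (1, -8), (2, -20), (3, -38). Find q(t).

Using the Lagrange interpolation formula with nodes 1, 2, 3:
  L_0(t) = (t - 2)(t - 3) / 2
  L_1(t) = (t - 1)(t - 3) / -1
  L_2(t) = (t - 1)(t - 2) / 2
Then q(t) = -8·L_0(t) - 20·L_1(t) - 38·L_2(t).
Expanding and collecting terms gives q(t) = -3t^2 - 3t - 2.
Check: q(3) = -38. ✓

q(t) = -3t^2 - 3t - 2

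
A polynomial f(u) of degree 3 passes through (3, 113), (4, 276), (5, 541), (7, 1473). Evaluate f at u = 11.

Using the Lagrange interpolation formula with nodes 3, 4, 5, 7:
  L_0(u) = (u - 4)(u - 5)(u - 7) / -8
  L_1(u) = (u - 3)(u - 5)(u - 7) / 3
  L_2(u) = (u - 3)(u - 4)(u - 7) / -4
  L_3(u) = (u - 3)(u - 4)(u - 5) / 24
Then f(u) = 113·L_0(u) + 276·L_1(u) + 541·L_2(u) + 1473·L_3(u).
Expanding and collecting terms gives f(u) = 4u^3 + 3u^2 - 6u - 4.
Evaluating at u = 11: f(11) = 5617.

5617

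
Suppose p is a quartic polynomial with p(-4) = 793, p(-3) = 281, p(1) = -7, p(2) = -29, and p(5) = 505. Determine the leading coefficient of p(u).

2

Write p(u) = au^4 + bu^3 + cu^2 + du + e. Substituting each data point gives a linear system:
  256a - 64b + 16c - 4d + e = 793
  81a - 27b + 9c - 3d + e = 281
  a + b + c + d + e = -7
  16a + 8b + 4c + 2d + e = -29
  625a + 125b + 25c + 5d + e = 505
Solving the system yields a = 2, b = -5, c = -4, d = -5, e = 5.
So p(u) = 2u^4 - 5u^3 - 4u^2 - 5u + 5.
The leading coefficient is 2.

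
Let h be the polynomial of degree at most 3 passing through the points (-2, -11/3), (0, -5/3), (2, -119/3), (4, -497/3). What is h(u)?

h(u) = -u^3 - 5u^2 - 5u - 5/3

Write h(u) = au^3 + bu^2 + cu + d. Substituting each data point gives a linear system:
  -8a + 4b - 2c + d = -11/3
  d = -5/3
  8a + 4b + 2c + d = -119/3
  64a + 16b + 4c + d = -497/3
Solving the system yields a = -1, b = -5, c = -5, d = -5/3.
So h(u) = -u^3 - 5u^2 - 5u - 5/3.
Check: h(2) = -119/3. ✓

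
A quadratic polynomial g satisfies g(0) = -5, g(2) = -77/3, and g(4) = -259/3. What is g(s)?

g(s) = -5s^2 - (1/3)s - 5

Write g(s) = as^2 + bs + c. Substituting each data point gives a linear system:
  c = -5
  4a + 2b + c = -77/3
  16a + 4b + c = -259/3
Solving the system yields a = -5, b = -1/3, c = -5.
So g(s) = -5s² - (1/3)s - 5.
Check: g(2) = -77/3. ✓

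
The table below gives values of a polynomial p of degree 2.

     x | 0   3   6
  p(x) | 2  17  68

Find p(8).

122

Forward differences of the values at x = 0, 3, 6:
  p  : 2  17  68
  Δ  : 15  51
  Δ^2: 36
The second differences are constant, confirming degree 2.
Interpolating (Newton forward form) and evaluating at x = 8 gives p(8) = 122.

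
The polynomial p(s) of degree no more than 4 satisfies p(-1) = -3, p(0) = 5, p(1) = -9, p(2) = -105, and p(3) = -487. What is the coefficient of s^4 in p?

-6

Write p(s) = as^4 + bs^3 + cs^2 + ds + e. Substituting each data point gives a linear system:
  a - b + c - d + e = -3
  e = 5
  a + b + c + d + e = -9
  16a + 8b + 4c + 2d + e = -105
  81a + 27b + 9c + 3d + e = -487
Solving the system yields a = -6, b = 2, c = -5, d = -5, e = 5.
So p(s) = -6s^4 + 2s^3 - 5s^2 - 5s + 5.
The leading coefficient is -6.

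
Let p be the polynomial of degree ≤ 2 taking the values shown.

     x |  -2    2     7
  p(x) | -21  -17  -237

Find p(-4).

Write p(x) = ax^2 + bx + c. Substituting each data point gives a linear system:
  4a - 2b + c = -21
  4a + 2b + c = -17
  49a + 7b + c = -237
Solving the system yields a = -5, b = 1, c = 1.
So p(x) = -5x^2 + x + 1.
Then p(-4) = -83.

-83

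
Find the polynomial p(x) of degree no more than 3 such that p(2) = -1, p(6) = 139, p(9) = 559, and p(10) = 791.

p(x) = x^3 - 2x^2 - x + 1

Using the Lagrange interpolation formula with nodes 2, 6, 9, 10:
  L_0(x) = (x - 6)(x - 9)(x - 10) / -224
  L_1(x) = (x - 2)(x - 9)(x - 10) / 48
  L_2(x) = (x - 2)(x - 6)(x - 10) / -21
  L_3(x) = (x - 2)(x - 6)(x - 9) / 32
Then p(x) = -1·L_0(x) + 139·L_1(x) + 559·L_2(x) + 791·L_3(x).
Expanding and collecting terms gives p(x) = x³ - 2x² - x + 1.
Check: p(6) = 139. ✓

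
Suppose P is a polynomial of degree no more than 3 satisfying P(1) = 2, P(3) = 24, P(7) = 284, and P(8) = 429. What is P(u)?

Write P(u) = au^3 + bu^2 + cu + d. Substituting each data point gives a linear system:
  a + b + c + d = 2
  27a + 9b + 3c + d = 24
  343a + 49b + 7c + d = 284
  512a + 64b + 8c + d = 429
Solving the system yields a = 1, b = -2, c = 6, d = -3.
So P(u) = u^3 - 2u^2 + 6u - 3.
Check: P(3) = 24. ✓

P(u) = u^3 - 2u^2 + 6u - 3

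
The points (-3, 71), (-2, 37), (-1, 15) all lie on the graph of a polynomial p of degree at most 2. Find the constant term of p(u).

Write p(u) = au^2 + bu + c. Substituting each data point gives a linear system:
  9a - 3b + c = 71
  4a - 2b + c = 37
  a - b + c = 15
Solving the system yields a = 6, b = -4, c = 5.
So p(u) = 6u^2 - 4u + 5.
The constant term is 5.

5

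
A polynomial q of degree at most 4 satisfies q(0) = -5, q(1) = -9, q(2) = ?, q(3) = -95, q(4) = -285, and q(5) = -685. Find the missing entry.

The 5 known points determine the degree-4 polynomial uniquely.
Write q(n) = an^4 + bn^3 + cn^2 + dn + e. Substituting each data point gives a linear system:
  e = -5
  a + b + c + d + e = -9
  81a + 27b + 9c + 3d + e = -95
  256a + 64b + 16c + 4d + e = -285
  625a + 125b + 25c + 5d + e = -685
Solving the system yields a = -1, b = -1, c = 4, d = -6, e = -5.
So q(n) = -n⁴ - n³ + 4n² - 6n - 5.
Then q(2) = -25.

-25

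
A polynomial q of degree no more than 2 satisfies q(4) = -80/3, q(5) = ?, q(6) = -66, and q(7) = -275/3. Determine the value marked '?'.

The 3 known points determine the degree-2 polynomial uniquely.
Write q(t) = at^2 + bt + c. Substituting each data point gives a linear system:
  16a + 4b + c = -80/3
  36a + 6b + c = -66
  49a + 7b + c = -275/3
Solving the system yields a = -2, b = 1/3, c = 4.
So q(t) = -2t^2 + (1/3)t + 4.
Then q(5) = -133/3.

-133/3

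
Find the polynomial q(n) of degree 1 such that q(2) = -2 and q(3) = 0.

q(n) = 2n - 6

Using the Lagrange interpolation formula with nodes 2, 3:
  L_0(n) = (n - 3) / -1
  L_1(n) = (n - 2) / 1
Then q(n) = -2·L_0(n) + 0·L_1(n).
Expanding and collecting terms gives q(n) = 2n - 6.
Check: q(2) = -2. ✓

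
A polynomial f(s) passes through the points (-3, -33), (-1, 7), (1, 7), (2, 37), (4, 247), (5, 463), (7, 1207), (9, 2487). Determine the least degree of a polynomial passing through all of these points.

3

Divided differences on the nodes -3, -1, 1, 2, 4, 5, 7, 9:
  order 0: -33  7  7  37  247  463  1207  2487
  order 1: 20  0  30  105  216  372  640
  order 2: -5  10  25  37  52  67
  order 3: 3  3  3  3  3
  order 4: 0  0  0  0
  order 5: 0  0  0
  order 6: 0  0
  order 7: 0
The order-3 divided differences are all 3 (nonzero) and every higher order vanishes, so the data lies on a polynomial of degree exactly 3.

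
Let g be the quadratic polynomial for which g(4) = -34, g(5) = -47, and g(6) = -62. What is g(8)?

Forward differences of the values at n = 4, 5, 6:
  g  : -34  -47  -62
  Δ  : -13  -15
  Δ^2: -2
The second differences are constant, confirming degree 2.
Interpolating (Newton forward form) and evaluating at n = 8 gives g(8) = -98.

-98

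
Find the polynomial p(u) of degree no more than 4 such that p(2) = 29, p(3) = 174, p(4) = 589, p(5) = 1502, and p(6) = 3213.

p(u) = 3u^4 - 4u^3 + 6u^2 - 4u - 3

Write p(u) = au^4 + bu^3 + cu^2 + du + e. Substituting each data point gives a linear system:
  16a + 8b + 4c + 2d + e = 29
  81a + 27b + 9c + 3d + e = 174
  256a + 64b + 16c + 4d + e = 589
  625a + 125b + 25c + 5d + e = 1502
  1296a + 216b + 36c + 6d + e = 3213
Solving the system yields a = 3, b = -4, c = 6, d = -4, e = -3.
So p(u) = 3u^4 - 4u^3 + 6u^2 - 4u - 3.
Check: p(6) = 3213. ✓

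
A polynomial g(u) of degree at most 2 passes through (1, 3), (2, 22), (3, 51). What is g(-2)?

Using the Lagrange interpolation formula with nodes 1, 2, 3:
  L_0(u) = (u - 2)(u - 3) / 2
  L_1(u) = (u - 1)(u - 3) / -1
  L_2(u) = (u - 1)(u - 2) / 2
Then g(u) = 3·L_0(u) + 22·L_1(u) + 51·L_2(u).
Expanding and collecting terms gives g(u) = 5u^2 + 4u - 6.
Evaluating at u = -2: g(-2) = 6.

6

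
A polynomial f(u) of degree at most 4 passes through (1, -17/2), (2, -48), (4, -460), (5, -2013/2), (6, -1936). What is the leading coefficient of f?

-1

Write f(u) = au^4 + bu^3 + cu^2 + du + e. Substituting each data point gives a linear system:
  a + b + c + d + e = -17/2
  16a + 8b + 4c + 2d + e = -48
  256a + 64b + 16c + 4d + e = -460
  625a + 125b + 25c + 5d + e = -2013/2
  1296a + 216b + 36c + 6d + e = -1936
Solving the system yields a = -1, b = -5/2, c = -3, d = 2, e = -4.
So f(u) = -u^4 - (5/2)u^3 - 3u^2 + 2u - 4.
The leading coefficient is -1.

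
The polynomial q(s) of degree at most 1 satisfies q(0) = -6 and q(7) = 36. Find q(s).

q(s) = 6s - 6

Write q(s) = as + b. Substituting each data point gives a linear system:
  b = -6
  7a + b = 36
Solving the system yields a = 6, b = -6.
So q(s) = 6s - 6.
Check: q(0) = -6. ✓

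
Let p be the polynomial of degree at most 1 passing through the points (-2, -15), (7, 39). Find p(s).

Write p(s) = as + b. Substituting each data point gives a linear system:
  -2a + b = -15
  7a + b = 39
Solving the system yields a = 6, b = -3.
So p(s) = 6s - 3.
Check: p(-2) = -15. ✓

p(s) = 6s - 3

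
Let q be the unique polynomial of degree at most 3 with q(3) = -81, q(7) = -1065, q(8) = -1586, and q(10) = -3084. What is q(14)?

-8408

Using the Lagrange interpolation formula with nodes 3, 7, 8, 10:
  L_0(n) = (n - 7)(n - 8)(n - 10) / -140
  L_1(n) = (n - 3)(n - 8)(n - 10) / 12
  L_2(n) = (n - 3)(n - 7)(n - 10) / -10
  L_3(n) = (n - 3)(n - 7)(n - 8) / 42
Then q(n) = -81·L_0(n) - 1065·L_1(n) - 1586·L_2(n) - 3084·L_3(n).
Expanding and collecting terms gives q(n) = -3n^3 - n^2 + n + 6.
Evaluating at n = 14: q(14) = -8408.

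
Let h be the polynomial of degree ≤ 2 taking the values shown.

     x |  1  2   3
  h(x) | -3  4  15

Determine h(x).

h(x) = 2x^2 + x - 6

Using the Lagrange interpolation formula with nodes 1, 2, 3:
  L_0(x) = (x - 2)(x - 3) / 2
  L_1(x) = (x - 1)(x - 3) / -1
  L_2(x) = (x - 1)(x - 2) / 2
Then h(x) = -3·L_0(x) + 4·L_1(x) + 15·L_2(x).
Expanding and collecting terms gives h(x) = 2x^2 + x - 6.
Check: h(2) = 4. ✓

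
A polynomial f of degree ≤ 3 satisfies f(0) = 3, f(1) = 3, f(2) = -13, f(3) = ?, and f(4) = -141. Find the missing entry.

-57

On equispaced nodes a degree-3 polynomial has vanishing fourth forward difference, so
  f(0) - 4·f(1) + 6·f(2) - 4·f(3) + f(4) = 0.
Substituting the known values and solving for f(3):
  -4·f(3) = 228
  f(3) = -57.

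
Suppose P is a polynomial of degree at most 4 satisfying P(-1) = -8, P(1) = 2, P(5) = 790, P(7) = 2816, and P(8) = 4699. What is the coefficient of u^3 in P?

1

Write P(u) = au^4 + bu^3 + cu^2 + du + e. Substituting each data point gives a linear system:
  a - b + c - d + e = -8
  a + b + c + d + e = 2
  625a + 125b + 25c + 5d + e = 790
  2401a + 343b + 49c + 7d + e = 2816
  4096a + 512b + 64c + 8d + e = 4699
Solving the system yields a = 1, b = 1, c = 1, d = 4, e = -5.
So P(u) = u⁴ + u³ + u² + 4u - 5.
The coefficient of u^3 is 1.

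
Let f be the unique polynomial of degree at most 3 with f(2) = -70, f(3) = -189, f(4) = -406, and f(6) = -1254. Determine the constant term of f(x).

Write f(x) = ax^3 + bx^2 + cx + d. Substituting each data point gives a linear system:
  8a + 4b + 2c + d = -70
  27a + 9b + 3c + d = -189
  64a + 16b + 4c + d = -406
  216a + 36b + 6c + d = -1254
Solving the system yields a = -5, b = -4, c = -4, d = -6.
So f(x) = -5x³ - 4x² - 4x - 6.
The constant term is -6.

-6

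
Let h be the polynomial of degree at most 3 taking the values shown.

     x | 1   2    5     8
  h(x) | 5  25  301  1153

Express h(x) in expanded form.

h(x) = 2x^3 + 2x^2 + 1

Using the Lagrange interpolation formula with nodes 1, 2, 5, 8:
  L_0(x) = (x - 2)(x - 5)(x - 8) / -28
  L_1(x) = (x - 1)(x - 5)(x - 8) / 18
  L_2(x) = (x - 1)(x - 2)(x - 8) / -36
  L_3(x) = (x - 1)(x - 2)(x - 5) / 126
Then h(x) = 5·L_0(x) + 25·L_1(x) + 301·L_2(x) + 1153·L_3(x).
Expanding and collecting terms gives h(x) = 2x^3 + 2x^2 + 1.
Check: h(1) = 5. ✓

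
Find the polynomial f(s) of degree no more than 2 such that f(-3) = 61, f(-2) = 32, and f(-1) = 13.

Write f(s) = as^2 + bs + c. Substituting each data point gives a linear system:
  9a - 3b + c = 61
  4a - 2b + c = 32
  a - b + c = 13
Solving the system yields a = 5, b = -4, c = 4.
So f(s) = 5s^2 - 4s + 4.
Check: f(-1) = 13. ✓

f(s) = 5s^2 - 4s + 4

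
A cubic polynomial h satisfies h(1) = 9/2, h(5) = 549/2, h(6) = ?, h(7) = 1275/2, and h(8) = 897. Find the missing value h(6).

The 4 known points determine the degree-3 polynomial uniquely.
Write h(t) = at^3 + bt^2 + ct + d. Substituting each data point gives a linear system:
  a + b + c + d = 9/2
  125a + 25b + 5c + d = 549/2
  343a + 49b + 7c + d = 1275/2
  512a + 64b + 8c + d = 897
Solving the system yields a = 1, b = 6, c = 1/2, d = -3.
So h(t) = t³ + 6t² + (1/2)t - 3.
Then h(6) = 432.

432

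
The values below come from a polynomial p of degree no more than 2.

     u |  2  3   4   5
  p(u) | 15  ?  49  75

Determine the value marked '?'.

29

On equispaced nodes a degree-2 polynomial has vanishing third forward difference, so
  - p(2) + 3·p(3) - 3·p(4) + p(5) = 0.
Substituting the known values and solving for p(3):
  3·p(3) = 87
  p(3) = 29.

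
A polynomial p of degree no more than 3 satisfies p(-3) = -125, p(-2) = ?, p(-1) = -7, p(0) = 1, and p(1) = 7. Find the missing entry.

On equispaced nodes a degree-3 polynomial has vanishing fourth forward difference, so
  p(-3) - 4·p(-2) + 6·p(-1) - 4·p(0) + p(1) = 0.
Substituting the known values and solving for p(-2):
  -4·p(-2) = 164
  p(-2) = -41.

-41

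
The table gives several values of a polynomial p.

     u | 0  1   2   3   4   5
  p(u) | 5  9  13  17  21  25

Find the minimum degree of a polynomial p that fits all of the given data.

Forward differences of the values at u = 0, 1, 2, 3, 4, 5:
  p  : 5  9  13  17  21  25
  Δ  : 4  4  4  4  4
  Δ^2: 0  0  0  0
  Δ^3: 0  0  0
  Δ^4: 0  0
  Δ^5: 0
The first differences are constant (4) and nonzero, while all higher differences vanish, so the minimal degree is 1.

1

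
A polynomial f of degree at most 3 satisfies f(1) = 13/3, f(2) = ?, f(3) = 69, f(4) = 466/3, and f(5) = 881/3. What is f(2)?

68/3

The 4 known points determine the degree-3 polynomial uniquely.
Write f(x) = ax^3 + bx^2 + cx + d. Substituting each data point gives a linear system:
  a + b + c + d = 13/3
  27a + 9b + 3c + d = 69
  64a + 16b + 4c + d = 466/3
  125a + 25b + 5c + d = 881/3
Solving the system yields a = 2, b = 2, c = -5/3, d = 2.
So f(x) = 2x^3 + 2x^2 - (5/3)x + 2.
Then f(2) = 68/3.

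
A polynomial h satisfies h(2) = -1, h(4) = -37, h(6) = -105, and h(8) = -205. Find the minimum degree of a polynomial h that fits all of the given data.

Forward differences of the values at t = 2, 4, 6, 8:
  h  : -1  -37  -105  -205
  Δ  : -36  -68  -100
  Δ^2: -32  -32
  Δ^3: 0
The second differences are constant (-32) and nonzero, while all higher differences vanish, so the minimal degree is 2.

2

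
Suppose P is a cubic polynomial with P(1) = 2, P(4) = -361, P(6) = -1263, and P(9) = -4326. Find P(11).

Write P(s) = as^3 + bs^2 + cs + d. Substituting each data point gives a linear system:
  a + b + c + d = 2
  64a + 16b + 4c + d = -361
  216a + 36b + 6c + d = -1263
  729a + 81b + 9c + d = -4326
Solving the system yields a = -6, b = 0, c = 5, d = 3.
So P(s) = -6s^3 + 5s + 3.
Then P(11) = -7928.

-7928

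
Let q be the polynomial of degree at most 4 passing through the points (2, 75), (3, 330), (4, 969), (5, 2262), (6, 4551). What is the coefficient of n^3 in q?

3

Write q(n) = an^4 + bn^3 + cn^2 + dn + e. Substituting each data point gives a linear system:
  16a + 8b + 4c + 2d + e = 75
  81a + 27b + 9c + 3d + e = 330
  256a + 64b + 16c + 4d + e = 969
  625a + 125b + 25c + 5d + e = 2262
  1296a + 216b + 36c + 6d + e = 4551
Solving the system yields a = 3, b = 3, c = 0, d = 3, e = -3.
So q(n) = 3n^4 + 3n^3 + 3n - 3.
The coefficient of n^3 is 3.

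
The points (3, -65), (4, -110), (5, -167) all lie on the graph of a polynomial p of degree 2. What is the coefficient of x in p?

Write p(x) = ax^2 + bx + c. Substituting each data point gives a linear system:
  9a + 3b + c = -65
  16a + 4b + c = -110
  25a + 5b + c = -167
Solving the system yields a = -6, b = -3, c = -2.
So p(x) = -6x^2 - 3x - 2.
The coefficient of x is -3.

-3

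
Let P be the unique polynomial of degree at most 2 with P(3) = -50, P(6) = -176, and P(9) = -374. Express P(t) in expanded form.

P(t) = -4t^2 - 6t + 4

Write P(t) = at^2 + bt + c. Substituting each data point gives a linear system:
  9a + 3b + c = -50
  36a + 6b + c = -176
  81a + 9b + c = -374
Solving the system yields a = -4, b = -6, c = 4.
So P(t) = -4t² - 6t + 4.
Check: P(6) = -176. ✓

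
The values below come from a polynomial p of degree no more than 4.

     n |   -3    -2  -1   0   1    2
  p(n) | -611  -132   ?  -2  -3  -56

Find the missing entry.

On equispaced nodes a degree-4 polynomial has vanishing fifth forward difference, so
  - p(-3) + 5·p(-2) - 10·p(-1) + 10·p(0) - 5·p(1) + p(2) = 0.
Substituting the known values and solving for p(-1):
  -10·p(-1) = 110
  p(-1) = -11.

-11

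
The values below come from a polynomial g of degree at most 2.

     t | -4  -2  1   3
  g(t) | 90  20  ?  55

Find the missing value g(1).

The 3 known points determine the degree-2 polynomial uniquely.
Write g(t) = at^2 + bt + c. Substituting each data point gives a linear system:
  16a - 4b + c = 90
  4a - 2b + c = 20
  9a + 3b + c = 55
Solving the system yields a = 6, b = 1, c = -2.
So g(t) = 6t^2 + t - 2.
Then g(1) = 5.

5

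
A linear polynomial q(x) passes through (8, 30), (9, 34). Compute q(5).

Using the Lagrange interpolation formula with nodes 8, 9:
  L_0(x) = (x - 9) / -1
  L_1(x) = (x - 8) / 1
Then q(x) = 30·L_0(x) + 34·L_1(x).
Expanding and collecting terms gives q(x) = 4x - 2.
Evaluating at x = 5: q(5) = 18.

18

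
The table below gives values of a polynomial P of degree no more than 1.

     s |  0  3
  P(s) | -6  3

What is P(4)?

6

Write P(s) = as + b. Substituting each data point gives a linear system:
  b = -6
  3a + b = 3
Solving the system yields a = 3, b = -6.
So P(s) = 3s - 6.
Then P(4) = 6.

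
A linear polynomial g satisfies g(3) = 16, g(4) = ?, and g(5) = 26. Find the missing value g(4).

The 2 known points determine the degree-1 polynomial uniquely.
Write g(t) = at + b. Substituting each data point gives a linear system:
  3a + b = 16
  5a + b = 26
Solving the system yields a = 5, b = 1.
So g(t) = 5t + 1.
Then g(4) = 21.

21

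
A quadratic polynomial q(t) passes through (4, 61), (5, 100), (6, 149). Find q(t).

q(t) = 5t^2 - 6t + 5

Using the Lagrange interpolation formula with nodes 4, 5, 6:
  L_0(t) = (t - 5)(t - 6) / 2
  L_1(t) = (t - 4)(t - 6) / -1
  L_2(t) = (t - 4)(t - 5) / 2
Then q(t) = 61·L_0(t) + 100·L_1(t) + 149·L_2(t).
Expanding and collecting terms gives q(t) = 5t^2 - 6t + 5.
Check: q(6) = 149. ✓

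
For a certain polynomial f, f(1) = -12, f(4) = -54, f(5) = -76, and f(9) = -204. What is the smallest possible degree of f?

2

Divided differences on the nodes 1, 4, 5, 9:
  order 0: -12  -54  -76  -204
  order 1: -14  -22  -32
  order 2: -2  -2
  order 3: 0
The order-2 divided differences are all -2 (nonzero) and every higher order vanishes, so the data lies on a polynomial of degree exactly 2.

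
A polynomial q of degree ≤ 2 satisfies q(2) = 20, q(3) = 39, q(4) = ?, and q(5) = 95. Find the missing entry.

On equispaced nodes a degree-2 polynomial has vanishing third forward difference, so
  - q(2) + 3·q(3) - 3·q(4) + q(5) = 0.
Substituting the known values and solving for q(4):
  -3·q(4) = -192
  q(4) = 64.

64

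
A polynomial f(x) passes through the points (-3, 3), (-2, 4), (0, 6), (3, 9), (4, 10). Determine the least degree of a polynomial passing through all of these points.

1

Divided differences on the nodes -3, -2, 0, 3, 4:
  order 0: 3  4  6  9  10
  order 1: 1  1  1  1
  order 2: 0  0  0
  order 3: 0  0
  order 4: 0
The order-1 divided differences are all 1 (nonzero) and every higher order vanishes, so the data lies on a polynomial of degree exactly 1.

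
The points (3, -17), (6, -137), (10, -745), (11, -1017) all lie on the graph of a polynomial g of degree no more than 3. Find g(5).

-75

Using the Lagrange interpolation formula with nodes 3, 6, 10, 11:
  L_0(t) = (t - 6)(t - 10)(t - 11) / -168
  L_1(t) = (t - 3)(t - 10)(t - 11) / 60
  L_2(t) = (t - 3)(t - 6)(t - 11) / -28
  L_3(t) = (t - 3)(t - 6)(t - 10) / 40
Then g(t) = -17·L_0(t) - 137·L_1(t) - 745·L_2(t) - 1017·L_3(t).
Expanding and collecting terms gives g(t) = -t³ + 3t² - 4t - 5.
Evaluating at t = 5: g(5) = -75.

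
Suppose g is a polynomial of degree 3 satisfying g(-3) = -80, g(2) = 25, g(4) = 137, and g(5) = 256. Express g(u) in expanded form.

g(u) = 2u^3 - u^2 + 6u + 1

Write g(u) = au^3 + bu^2 + cu + d. Substituting each data point gives a linear system:
  -27a + 9b - 3c + d = -80
  8a + 4b + 2c + d = 25
  64a + 16b + 4c + d = 137
  125a + 25b + 5c + d = 256
Solving the system yields a = 2, b = -1, c = 6, d = 1.
So g(u) = 2u^3 - u^2 + 6u + 1.
Check: g(4) = 137. ✓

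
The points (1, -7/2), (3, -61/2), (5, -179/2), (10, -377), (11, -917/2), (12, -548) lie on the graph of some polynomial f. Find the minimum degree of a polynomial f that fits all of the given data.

Divided differences on the nodes 1, 3, 5, 10, 11, 12:
  order 0: -7/2  -61/2  -179/2  -377  -917/2  -548
  order 1: -27/2  -59/2  -115/2  -163/2  -179/2
  order 2: -4  -4  -4  -4
  order 3: 0  0  0
  order 4: 0  0
  order 5: 0
The order-2 divided differences are all -4 (nonzero) and every higher order vanishes, so the data lies on a polynomial of degree exactly 2.

2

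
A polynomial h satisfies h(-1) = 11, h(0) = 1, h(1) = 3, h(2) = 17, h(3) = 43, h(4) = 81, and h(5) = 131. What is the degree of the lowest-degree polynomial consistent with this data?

2

Forward differences of the values at t = -1, 0, 1, 2, 3, 4, 5:
  h  : 11  1  3  17  43  81  131
  Δ  : -10  2  14  26  38  50
  Δ^2: 12  12  12  12  12
  Δ^3: 0  0  0  0
  Δ^4: 0  0  0
  Δ^5: 0  0
  Δ^6: 0
The second differences are constant (12) and nonzero, while all higher differences vanish, so the minimal degree is 2.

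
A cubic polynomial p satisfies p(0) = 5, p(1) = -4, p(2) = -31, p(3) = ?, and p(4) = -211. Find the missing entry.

On equispaced nodes a degree-3 polynomial has vanishing fourth forward difference, so
  p(0) - 4·p(1) + 6·p(2) - 4·p(3) + p(4) = 0.
Substituting the known values and solving for p(3):
  -4·p(3) = 376
  p(3) = -94.

-94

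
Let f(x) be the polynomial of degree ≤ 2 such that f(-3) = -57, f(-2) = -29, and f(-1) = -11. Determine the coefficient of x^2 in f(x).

-5

Write f(x) = ax^2 + bx + c. Substituting each data point gives a linear system:
  9a - 3b + c = -57
  4a - 2b + c = -29
  a - b + c = -11
Solving the system yields a = -5, b = 3, c = -3.
So f(x) = -5x^2 + 3x - 3.
The leading coefficient is -5.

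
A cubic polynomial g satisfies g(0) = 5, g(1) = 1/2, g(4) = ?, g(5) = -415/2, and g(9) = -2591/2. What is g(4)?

-103

The 4 known points determine the degree-3 polynomial uniquely.
Write g(n) = an^3 + bn^2 + cn + d. Substituting each data point gives a linear system:
  d = 5
  a + b + c + d = 1/2
  125a + 25b + 5c + d = -415/2
  729a + 81b + 9c + d = -2591/2
Solving the system yields a = -2, b = 5/2, c = -5, d = 5.
So g(n) = -2n^3 + (5/2)n^2 - 5n + 5.
Then g(4) = -103.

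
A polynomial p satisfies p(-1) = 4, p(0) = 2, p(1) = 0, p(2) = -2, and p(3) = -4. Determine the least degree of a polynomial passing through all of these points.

Forward differences of the values at s = -1, 0, 1, 2, 3:
  p  : 4  2  0  -2  -4
  Δ  : -2  -2  -2  -2
  Δ^2: 0  0  0
  Δ^3: 0  0
  Δ^4: 0
The first differences are constant (-2) and nonzero, while all higher differences vanish, so the minimal degree is 1.

1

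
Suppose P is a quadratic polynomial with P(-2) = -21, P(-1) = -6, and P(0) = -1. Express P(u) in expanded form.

Using the Lagrange interpolation formula with nodes -2, -1, 0:
  L_0(u) = (u + 1)u / 2
  L_1(u) = (u + 2)u / -1
  L_2(u) = (u + 2)(u + 1) / 2
Then P(u) = -21·L_0(u) - 6·L_1(u) - 1·L_2(u).
Expanding and collecting terms gives P(u) = -5u^2 - 1.
Check: P(-2) = -21. ✓

P(u) = -5u^2 - 1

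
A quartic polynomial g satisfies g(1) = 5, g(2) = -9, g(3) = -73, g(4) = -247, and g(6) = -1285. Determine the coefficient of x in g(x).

Write g(x) = ax^4 + bx^3 + cx^2 + dx + e. Substituting each data point gives a linear system:
  a + b + c + d + e = 5
  16a + 8b + 4c + 2d + e = -9
  81a + 27b + 9c + 3d + e = -73
  256a + 64b + 16c + 4d + e = -247
  1296a + 216b + 36c + 6d + e = -1285
Solving the system yields a = -1, b = 0, c = 0, d = 1, e = 5.
So g(x) = -x^4 + x + 5.
The coefficient of x is 1.

1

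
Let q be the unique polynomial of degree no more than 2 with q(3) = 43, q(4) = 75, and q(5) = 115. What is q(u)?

q(u) = 4u^2 + 4u - 5

Write q(u) = au^2 + bu + c. Substituting each data point gives a linear system:
  9a + 3b + c = 43
  16a + 4b + c = 75
  25a + 5b + c = 115
Solving the system yields a = 4, b = 4, c = -5.
So q(u) = 4u² + 4u - 5.
Check: q(5) = 115. ✓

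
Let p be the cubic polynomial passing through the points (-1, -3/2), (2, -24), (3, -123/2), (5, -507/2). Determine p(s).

p(s) = -2s^3 + (1/2)s^2 - 2s - 6

Write p(s) = as^3 + bs^2 + cs + d. Substituting each data point gives a linear system:
  -a + b - c + d = -3/2
  8a + 4b + 2c + d = -24
  27a + 9b + 3c + d = -123/2
  125a + 25b + 5c + d = -507/2
Solving the system yields a = -2, b = 1/2, c = -2, d = -6.
So p(s) = -2s^3 + (1/2)s^2 - 2s - 6.
Check: p(-1) = -3/2. ✓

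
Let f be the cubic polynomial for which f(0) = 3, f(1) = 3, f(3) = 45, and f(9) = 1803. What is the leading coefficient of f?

Write f(s) = as^3 + bs^2 + cs + d. Substituting each data point gives a linear system:
  d = 3
  a + b + c + d = 3
  27a + 9b + 3c + d = 45
  729a + 81b + 9c + d = 1803
Solving the system yields a = 3, b = -5, c = 2, d = 3.
So f(s) = 3s³ - 5s² + 2s + 3.
The leading coefficient is 3.

3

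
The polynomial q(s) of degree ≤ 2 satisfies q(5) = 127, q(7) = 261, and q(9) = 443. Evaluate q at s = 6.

188

Using the Lagrange interpolation formula with nodes 5, 7, 9:
  L_0(s) = (s - 7)(s - 9) / 8
  L_1(s) = (s - 5)(s - 9) / -4
  L_2(s) = (s - 5)(s - 7) / 8
Then q(s) = 127·L_0(s) + 261·L_1(s) + 443·L_2(s).
Expanding and collecting terms gives q(s) = 6s^2 - 5s + 2.
Evaluating at s = 6: q(6) = 188.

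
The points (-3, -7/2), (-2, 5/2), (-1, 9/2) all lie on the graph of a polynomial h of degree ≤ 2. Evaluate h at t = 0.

5/2

Forward differences of the values at t = -3, -2, -1:
  h  : -7/2  5/2  9/2
  Δ  : 6  2
  Δ^2: -4
The second differences are constant, confirming degree 2.
Interpolating (Newton forward form) and evaluating at t = 0 gives h(0) = 5/2.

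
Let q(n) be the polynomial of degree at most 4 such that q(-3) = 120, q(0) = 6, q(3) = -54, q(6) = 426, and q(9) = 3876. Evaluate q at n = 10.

6386

Forward differences of the values at n = -3, 0, 3, 6, 9:
  q  : 120  6  -54  426  3876
  Δ  : -114  -60  480  3450
  Δ^2: 54  540  2970
  Δ^3: 486  2430
  Δ^4: 1944
The fourth differences are constant, confirming degree 4.
Interpolating (Newton forward form) and evaluating at n = 10 gives q(10) = 6386.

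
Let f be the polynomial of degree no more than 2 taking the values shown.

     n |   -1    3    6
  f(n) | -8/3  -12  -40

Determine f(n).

f(n) = -n^2 - (1/3)n - 2

Using the Lagrange interpolation formula with nodes -1, 3, 6:
  L_0(n) = (n - 3)(n - 6) / 28
  L_1(n) = (n + 1)(n - 6) / -12
  L_2(n) = (n + 1)(n - 3) / 21
Then f(n) = -8/3·L_0(n) - 12·L_1(n) - 40·L_2(n).
Expanding and collecting terms gives f(n) = -n^2 - (1/3)n - 2.
Check: f(-1) = -8/3. ✓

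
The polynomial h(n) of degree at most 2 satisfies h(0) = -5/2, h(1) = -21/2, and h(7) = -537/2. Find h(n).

Using the Lagrange interpolation formula with nodes 0, 1, 7:
  L_0(n) = (n - 1)(n - 7) / 7
  L_1(n) = n(n - 7) / -6
  L_2(n) = n(n - 1) / 42
Then h(n) = -5/2·L_0(n) - 21/2·L_1(n) - 537/2·L_2(n).
Expanding and collecting terms gives h(n) = -5n^2 - 3n - 5/2.
Check: h(0) = -5/2. ✓

h(n) = -5n^2 - 3n - 5/2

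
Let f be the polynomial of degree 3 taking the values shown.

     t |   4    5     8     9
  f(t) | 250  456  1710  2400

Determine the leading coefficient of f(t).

3

Write f(t) = at^3 + bt^2 + ct + d. Substituting each data point gives a linear system:
  64a + 16b + 4c + d = 250
  125a + 25b + 5c + d = 456
  512a + 64b + 8c + d = 1710
  729a + 81b + 9c + d = 2400
Solving the system yields a = 3, b = 2, c = 5, d = 6.
So f(t) = 3t^3 + 2t^2 + 5t + 6.
The leading coefficient is 3.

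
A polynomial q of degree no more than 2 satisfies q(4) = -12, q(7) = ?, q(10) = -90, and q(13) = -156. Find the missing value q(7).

-42

The 3 known points determine the degree-2 polynomial uniquely.
Write q(t) = at^2 + bt + c. Substituting each data point gives a linear system:
  16a + 4b + c = -12
  100a + 10b + c = -90
  169a + 13b + c = -156
Solving the system yields a = -1, b = 1, c = 0.
So q(t) = -t^2 + t.
Then q(7) = -42.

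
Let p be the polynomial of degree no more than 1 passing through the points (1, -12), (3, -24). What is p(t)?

p(t) = -6t - 6

Write p(t) = at + b. Substituting each data point gives a linear system:
  a + b = -12
  3a + b = -24
Solving the system yields a = -6, b = -6.
So p(t) = -6t - 6.
Check: p(3) = -24. ✓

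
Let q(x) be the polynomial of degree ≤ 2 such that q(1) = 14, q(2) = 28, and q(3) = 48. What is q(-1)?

4

Using the Lagrange interpolation formula with nodes 1, 2, 3:
  L_0(x) = (x - 2)(x - 3) / 2
  L_1(x) = (x - 1)(x - 3) / -1
  L_2(x) = (x - 1)(x - 2) / 2
Then q(x) = 14·L_0(x) + 28·L_1(x) + 48·L_2(x).
Expanding and collecting terms gives q(x) = 3x^2 + 5x + 6.
Evaluating at x = -1: q(-1) = 4.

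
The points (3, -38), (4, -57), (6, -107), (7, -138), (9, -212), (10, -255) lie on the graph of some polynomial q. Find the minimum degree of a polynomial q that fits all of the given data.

Divided differences on the nodes 3, 4, 6, 7, 9, 10:
  order 0: -38  -57  -107  -138  -212  -255
  order 1: -19  -25  -31  -37  -43
  order 2: -2  -2  -2  -2
  order 3: 0  0  0
  order 4: 0  0
  order 5: 0
The order-2 divided differences are all -2 (nonzero) and every higher order vanishes, so the data lies on a polynomial of degree exactly 2.

2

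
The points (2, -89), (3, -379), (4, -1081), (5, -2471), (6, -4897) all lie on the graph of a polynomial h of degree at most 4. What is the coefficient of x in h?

Write h(x) = ax^4 + bx^3 + cx^2 + dx + e. Substituting each data point gives a linear system:
  16a + 8b + 4c + 2d + e = -89
  81a + 27b + 9c + 3d + e = -379
  256a + 64b + 16c + 4d + e = -1081
  625a + 125b + 25c + 5d + e = -2471
  1296a + 216b + 36c + 6d + e = -4897
Solving the system yields a = -3, b = -4, c = -5, d = 6, e = -1.
So h(x) = -3x⁴ - 4x³ - 5x² + 6x - 1.
The coefficient of x is 6.

6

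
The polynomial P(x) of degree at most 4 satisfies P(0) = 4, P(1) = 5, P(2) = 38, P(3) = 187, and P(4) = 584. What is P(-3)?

73

Using the Lagrange interpolation formula with nodes 0, 1, 2, 3, 4:
  L_0(x) = (x - 1)(x - 2)(x - 3)(x - 4) / 24
  L_1(x) = x(x - 2)(x - 3)(x - 4) / -6
  L_2(x) = x(x - 1)(x - 3)(x - 4) / 4
  L_3(x) = x(x - 1)(x - 2)(x - 4) / -6
  L_4(x) = x(x - 1)(x - 2)(x - 3) / 24
Then P(x) = 4·L_0(x) + 5·L_1(x) + 38·L_2(x) + 187·L_3(x) + 584·L_4(x).
Expanding and collecting terms gives P(x) = 2x^4 + 2x^3 - 4x^2 + x + 4.
Evaluating at x = -3: P(-3) = 73.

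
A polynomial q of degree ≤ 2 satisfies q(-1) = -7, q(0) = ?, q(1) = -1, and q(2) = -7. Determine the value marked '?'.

On equispaced nodes a degree-2 polynomial has vanishing third forward difference, so
  - q(-1) + 3·q(0) - 3·q(1) + q(2) = 0.
Substituting the known values and solving for q(0):
  3·q(0) = -3
  q(0) = -1.

-1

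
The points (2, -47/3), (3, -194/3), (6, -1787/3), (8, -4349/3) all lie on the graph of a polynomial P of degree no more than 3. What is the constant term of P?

-5/3

Write P(n) = an^3 + bn^2 + cn + d. Substituting each data point gives a linear system:
  8a + 4b + 2c + d = -47/3
  27a + 9b + 3c + d = -194/3
  216a + 36b + 6c + d = -1787/3
  512a + 64b + 8c + d = -4349/3
Solving the system yields a = -3, b = 1, c = 3, d = -5/3.
So P(n) = -3n^3 + n^2 + 3n - 5/3.
The constant term is -5/3.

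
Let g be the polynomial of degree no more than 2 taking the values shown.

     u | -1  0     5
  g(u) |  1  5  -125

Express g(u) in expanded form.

Write g(u) = au^2 + bu + c. Substituting each data point gives a linear system:
  a - b + c = 1
  c = 5
  25a + 5b + c = -125
Solving the system yields a = -5, b = -1, c = 5.
So g(u) = -5u^2 - u + 5.
Check: g(5) = -125. ✓

g(u) = -5u^2 - u + 5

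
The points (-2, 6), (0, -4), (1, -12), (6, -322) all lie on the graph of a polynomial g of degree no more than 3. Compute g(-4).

48

Write g(n) = an^3 + bn^2 + cn + d. Substituting each data point gives a linear system:
  -8a + 4b - 2c + d = 6
  d = -4
  a + b + c + d = -12
  216a + 36b + 6c + d = -322
Solving the system yields a = -1, b = -2, c = -5, d = -4.
So g(n) = -n^3 - 2n^2 - 5n - 4.
Then g(-4) = 48.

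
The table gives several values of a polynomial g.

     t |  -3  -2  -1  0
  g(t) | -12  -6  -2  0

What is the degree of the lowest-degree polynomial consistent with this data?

Forward differences of the values at t = -3, -2, -1, 0:
  g  : -12  -6  -2  0
  Δ  : 6  4  2
  Δ^2: -2  -2
  Δ^3: 0
The second differences are constant (-2) and nonzero, while all higher differences vanish, so the minimal degree is 2.

2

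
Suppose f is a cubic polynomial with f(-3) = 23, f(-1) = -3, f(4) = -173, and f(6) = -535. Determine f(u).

Write f(u) = au^3 + bu^2 + cu + d. Substituting each data point gives a linear system:
  -27a + 9b - 3c + d = 23
  -a + b - c + d = -3
  64a + 16b + 4c + d = -173
  216a + 36b + 6c + d = -535
Solving the system yields a = -2, b = -3, c = 1, d = -1.
So f(u) = -2u^3 - 3u^2 + u - 1.
Check: f(-1) = -3. ✓

f(u) = -2u^3 - 3u^2 + u - 1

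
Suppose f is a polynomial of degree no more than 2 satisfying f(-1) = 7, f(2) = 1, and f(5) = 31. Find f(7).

Using the Lagrange interpolation formula with nodes -1, 2, 5:
  L_0(n) = (n - 2)(n - 5) / 18
  L_1(n) = (n + 1)(n - 5) / -9
  L_2(n) = (n + 1)(n - 2) / 18
Then f(n) = 7·L_0(n) + 1·L_1(n) + 31·L_2(n).
Expanding and collecting terms gives f(n) = 2n² - 4n + 1.
Evaluating at n = 7: f(7) = 71.

71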